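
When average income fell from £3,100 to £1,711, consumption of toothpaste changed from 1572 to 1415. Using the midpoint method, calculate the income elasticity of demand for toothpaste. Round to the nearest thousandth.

0.182

%ΔQ = (1415 − 1572)/[(1572+1415)/2] = -157/1493.5 ≈ -0.1051.
%ΔY = (1,711 − 3,100)/[(3,100+1,711)/2] = -1389/2405.5 ≈ -0.5774.
E_I = %ΔQ/%ΔY ≈ 0.182.
E_I ∈ (0,1): normal good (necessity).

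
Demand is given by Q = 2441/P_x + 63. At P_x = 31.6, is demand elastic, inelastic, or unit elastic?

At P_x = 31.6, Q = 140.2468.
dQ/dP_x = −2441/P_x² = −2.4445.
Point elasticity E = (dQ/dP_x)·(P_x/Q) = -2.4445 × 31.6/140.2468 ≈ -0.551.
|E| ≈ 0.551 < 1, so demand is inelastic.

inelastic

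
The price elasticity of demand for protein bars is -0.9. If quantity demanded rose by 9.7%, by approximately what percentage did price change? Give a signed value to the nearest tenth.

%ΔQ ≈ E × %ΔP ⇒ %ΔP = %ΔQ / E = (9.7%)/(-0.9) ≈ -10.8%.

-10.8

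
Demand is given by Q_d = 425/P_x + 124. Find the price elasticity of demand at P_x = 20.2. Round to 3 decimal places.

At P_x = 20.2, Q_d = 145.0396.
dQ_d/dP_x = −425/P_x² = −1.0416.
Point elasticity E = (dQ_d/dP_x)·(P_x/Q_d) = -1.0416 × 20.2/145.0396 ≈ -0.145.
|E| < 1, so demand is inelastic at this price.

-0.145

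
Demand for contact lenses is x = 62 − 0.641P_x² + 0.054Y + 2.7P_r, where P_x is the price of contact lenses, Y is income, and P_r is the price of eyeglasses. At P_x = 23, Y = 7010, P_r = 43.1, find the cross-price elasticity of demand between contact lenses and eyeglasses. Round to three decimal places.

x = 62 − 0.641(23)² + 0.054(7010) + 2.7(43.1) = 62 − 339.089 + 378.54 + 116.37 = 217.821.
∂x/∂P_r = +2.7, so E_xy = 2.7·(43.1/217.821) ≈ 0.534.
E_xy > 0: the goods are substitutes.

0.534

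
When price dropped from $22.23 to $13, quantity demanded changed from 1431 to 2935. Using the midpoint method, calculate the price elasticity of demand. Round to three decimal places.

%Δq = (2935 − 1431)/[(1431 + 2935)/2] = 1504/2183 ≈ 0.6890.
%Δp = (13 − 22.23)/[(22.23 + 13)/2] = -9.23/17.615 ≈ -0.5240.
Arc elasticity E = %Δq/%Δp ≈ 0.6890/-0.5240 ≈ -1.315.
|E| > 1: demand is elastic over this range.

-1.315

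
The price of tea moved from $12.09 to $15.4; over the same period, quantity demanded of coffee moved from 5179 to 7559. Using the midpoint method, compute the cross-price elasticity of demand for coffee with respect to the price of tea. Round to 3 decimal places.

%ΔQ_x = (7559 − 5179)/[(5179+7559)/2] = 2380/6369 ≈ 0.3737.
%ΔP_y = (15.4 − 12.09)/[(12.09+15.4)/2] ≈ 0.2408.
E_xy = 0.3737/0.2408 ≈ 1.552.
E_xy > 0, so coffee and tea are substitutes.

1.552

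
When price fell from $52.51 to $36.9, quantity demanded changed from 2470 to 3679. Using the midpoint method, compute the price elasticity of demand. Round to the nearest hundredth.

%ΔQ = (3679 − 2470)/[(2470 + 3679)/2] = 1209/3074.5 ≈ 0.3932.
%ΔP = (36.9 − 52.51)/[(52.51 + 36.9)/2] = -15.61/44.705 ≈ -0.3492.
Arc elasticity E = %ΔQ/%ΔP ≈ 0.3932/-0.3492 ≈ -1.13.
|E| > 1: demand is elastic over this range.

-1.13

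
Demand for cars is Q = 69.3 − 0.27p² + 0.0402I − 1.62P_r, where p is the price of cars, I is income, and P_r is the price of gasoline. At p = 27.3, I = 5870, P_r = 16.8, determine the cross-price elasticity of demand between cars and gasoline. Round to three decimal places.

Q = 69.3 − 0.27(27.3)² + 0.0402(5870) − 1.62(16.8) = 69.3 − 201.2283 + 235.974 − 27.216 = 76.8297.
∂Q/∂P_r = −1.62, so E_xy = -1.62·(16.8/76.8297) ≈ -0.354.
E_xy < 0: the goods are complements.

-0.354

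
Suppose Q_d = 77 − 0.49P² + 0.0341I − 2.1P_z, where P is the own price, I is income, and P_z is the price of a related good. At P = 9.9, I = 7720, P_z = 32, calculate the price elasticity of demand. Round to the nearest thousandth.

At the given point, Q_d = 77 − 0.49(9.9)² + 0.0341(7720) − 2.1(32) = 77 − 48.0249 + 263.252 − 67.2 = 225.0271.
∂Q_d/∂P = −2·0.49·P = -9.702, so E_p = -9.702·(9.9/225.0271) ≈ -0.427.
|E_p| < 1: demand is inelastic.

-0.427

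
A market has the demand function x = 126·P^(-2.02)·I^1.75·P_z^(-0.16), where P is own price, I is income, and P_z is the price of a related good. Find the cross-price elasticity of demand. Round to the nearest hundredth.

For a Cobb–Douglas (constant-elasticity) form x = A·P_z^α·…, the elasticity with respect to P_z equals the exponent α at every point.
Here the exponent on P_z is -0.16, so the cross-price elasticity of demand is -0.16.

-0.16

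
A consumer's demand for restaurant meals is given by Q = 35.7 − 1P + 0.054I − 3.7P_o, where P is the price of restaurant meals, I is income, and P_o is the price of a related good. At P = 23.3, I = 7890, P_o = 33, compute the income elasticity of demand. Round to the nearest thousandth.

1.347

At the given point, Q = 35.7 − 1(23.3) + 0.054(7890) − 3.7(33) = 35.7 − 23.3 + 426.06 − 122.1 = 316.36.
∂Q/∂I = +0.054, so E_I = 0.054·(7890/316.36) ≈ 1.347.
E_I > 1: normal good (luxury).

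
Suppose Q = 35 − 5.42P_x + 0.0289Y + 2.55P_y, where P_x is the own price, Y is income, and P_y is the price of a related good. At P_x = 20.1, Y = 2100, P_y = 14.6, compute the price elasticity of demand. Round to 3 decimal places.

Substituting, Q = 35 − 5.42(20.1) + 0.0289(2100) + 2.55(14.6) = 35 − 108.942 + 60.69 + 37.23 = 23.978.
∂Q/∂P_x = −5.42, so E_p = (−5.42)·(20.1/23.978) ≈ -4.543.
|E_p| > 1: demand is elastic.

-4.543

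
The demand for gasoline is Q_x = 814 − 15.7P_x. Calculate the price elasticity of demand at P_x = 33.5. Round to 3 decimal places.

-1.826

At P_x = 33.5, Q_x = 288.05.
dQ_x/dP_x = −15.7.
Point elasticity E = (dQ_x/dP_x)·(P_x/Q_x) = -15.7 × 33.5/288.05 ≈ -1.826.
|E| > 1, so demand is elastic at this price.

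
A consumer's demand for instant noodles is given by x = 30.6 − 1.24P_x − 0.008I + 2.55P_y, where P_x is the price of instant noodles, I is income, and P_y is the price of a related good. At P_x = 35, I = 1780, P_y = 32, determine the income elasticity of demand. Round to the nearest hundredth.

-0.26

At the given point, x = 30.6 − 1.24(35) − 0.008(1780) + 2.55(32) = 30.6 − 43.4 − 14.24 + 81.6 = 54.56.
∂x/∂I = −0.008, so E_I = -0.008·(1780/54.56) ≈ -0.26.
E_I < 0: inferior good.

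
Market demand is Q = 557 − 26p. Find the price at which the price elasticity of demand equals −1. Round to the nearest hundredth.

For linear demand Q = a − bp, E = −bp/(a − bp). |E| = 1 ⇒ bp = a − bp ⇒ p = a/(2b).
p = 557/(2·26) ≈ 10.71.

10.71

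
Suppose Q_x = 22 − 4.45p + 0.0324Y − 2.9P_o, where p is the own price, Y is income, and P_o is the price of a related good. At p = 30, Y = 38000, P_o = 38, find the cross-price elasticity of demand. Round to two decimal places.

-0.11

Substituting, Q_x = 22 − 4.45(30) + 0.0324(38000) − 2.9(38) = 22 − 133.5 + 1231.2 − 110.2 = 1009.5.
∂Q_x/∂P_o = −2.9, so E_xy = -2.9·(38/1009.5) ≈ -0.11.
E_xy < 0: the goods are complements.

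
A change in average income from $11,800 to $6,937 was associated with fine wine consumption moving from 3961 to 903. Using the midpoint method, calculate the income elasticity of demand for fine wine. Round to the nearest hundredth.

2.42

%ΔQ = (903 − 3961)/[(3961+903)/2] = -3058/2432 ≈ -1.2574.
%ΔI = (6,937 − 11,800)/[(11,800+6,937)/2] = -4863/9368.5 ≈ -0.5191.
E_I = %ΔQ/%ΔI ≈ 2.42.
E_I > 1: normal good (luxury).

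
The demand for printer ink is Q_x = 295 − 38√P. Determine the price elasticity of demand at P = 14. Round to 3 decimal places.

-0.465

At P = 14, Q_x = 152.817.
dQ_x/dP = −38/(2√P) = −38/(2·3.7417).
Point elasticity E = (dQ_x/dP)·(P/Q_x) = -5.078 × 14/152.817 ≈ -0.465.
|E| < 1, so demand is inelastic at this price.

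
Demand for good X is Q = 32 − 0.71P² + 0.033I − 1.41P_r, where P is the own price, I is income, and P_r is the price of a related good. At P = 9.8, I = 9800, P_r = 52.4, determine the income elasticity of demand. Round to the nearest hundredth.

1.52

At the given point, Q = 32 − 0.71(9.8)² + 0.033(9800) − 1.41(52.4) = 32 − 68.1884 + 323.4 − 73.884 = 213.3276.
∂Q/∂I = +0.033, so E_I = 0.033·(9800/213.3276) ≈ 1.52.
E_I > 1: normal good (luxury).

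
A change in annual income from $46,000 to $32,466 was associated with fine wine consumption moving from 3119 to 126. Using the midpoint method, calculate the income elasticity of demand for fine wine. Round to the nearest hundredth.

5.35

%ΔQ = (126 − 3119)/[(3119+126)/2] = -2993/1622.5 ≈ -1.8447.
%ΔI = (32,466 − 46,000)/[(46,000+32,466)/2] = -13534/39233 ≈ -0.3450.
E_I = %ΔQ/%ΔI ≈ 5.35.
E_I > 1: normal good (luxury).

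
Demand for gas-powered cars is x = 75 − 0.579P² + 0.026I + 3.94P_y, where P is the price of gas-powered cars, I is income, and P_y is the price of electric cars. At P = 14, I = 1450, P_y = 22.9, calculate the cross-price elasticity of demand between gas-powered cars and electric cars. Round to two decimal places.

x = 75 − 0.579(14)² + 0.026(1450) + 3.94(22.9) = 75 − 113.484 + 37.7 + 90.226 = 89.442.
∂x/∂P_y = +3.94, so E_xy = 3.94·(22.9/89.442) ≈ 1.01.
E_xy > 0: the goods are substitutes.

1.01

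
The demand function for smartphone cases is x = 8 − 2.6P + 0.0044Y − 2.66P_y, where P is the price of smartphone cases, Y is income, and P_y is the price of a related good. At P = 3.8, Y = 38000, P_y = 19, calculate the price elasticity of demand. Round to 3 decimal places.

Evaluating quantity at (P, Y, P_y) gives x = 8 − 2.6(3.8) + 0.0044(38000) − 2.66(19) = 8 − 9.88 + 167.2 − 50.54 = 114.78.
∂x/∂P = −2.6, so E_p = (−2.6)·(3.8/114.78) ≈ -0.086.
|E_p| < 1: demand is inelastic.

-0.086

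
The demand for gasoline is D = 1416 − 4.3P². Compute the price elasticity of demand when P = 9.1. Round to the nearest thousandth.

At P = 9.1, D = 1059.917.
dD/dP = −2·4.3·P = −78.26.
Point elasticity E = (dD/dP)·(P/D) = -78.26 × 9.1/1059.917 ≈ -0.672.
|E| < 1, so demand is inelastic at this price.

-0.672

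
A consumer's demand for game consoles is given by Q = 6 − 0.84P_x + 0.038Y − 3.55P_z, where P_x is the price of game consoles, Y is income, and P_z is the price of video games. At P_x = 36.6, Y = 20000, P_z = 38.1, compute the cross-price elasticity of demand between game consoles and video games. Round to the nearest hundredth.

-0.23

Substituting, Q = 6 − 0.84(36.6) + 0.038(20000) − 3.55(38.1) = 6 − 30.744 + 760 − 135.255 = 600.001.
∂Q/∂P_z = −3.55, so E_xy = -3.55·(38.1/600.001) ≈ -0.23.
E_xy < 0: the goods are complements.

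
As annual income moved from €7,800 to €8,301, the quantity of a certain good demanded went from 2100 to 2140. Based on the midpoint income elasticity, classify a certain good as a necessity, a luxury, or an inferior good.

necessity

%ΔQ = (2140 − 2100)/[(2100+2140)/2] = 40/2120 ≈ 0.0189.
%ΔI = (8,301 − 7,800)/[(7,800+8,301)/2] = 501/8050.5 ≈ 0.0622.
E_I = %ΔQ/%ΔI ≈ 0.303.
E_I ∈ (0,1): normal good (necessity).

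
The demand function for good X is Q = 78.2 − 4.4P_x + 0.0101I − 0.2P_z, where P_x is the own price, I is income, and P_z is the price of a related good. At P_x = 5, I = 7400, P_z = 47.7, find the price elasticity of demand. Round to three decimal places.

Substituting, Q = 78.2 − 4.4(5) + 0.0101(7400) − 0.2(47.7) = 78.2 − 22 + 74.74 − 9.54 = 121.4.
∂Q/∂P_x = −4.4, so E_p = (−4.4)·(5/121.4) ≈ -0.181.
|E_p| < 1: demand is inelastic.

-0.181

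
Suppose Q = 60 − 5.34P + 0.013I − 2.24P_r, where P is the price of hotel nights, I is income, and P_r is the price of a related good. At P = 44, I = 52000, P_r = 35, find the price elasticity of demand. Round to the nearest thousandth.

-0.556

Q = 60 − 5.34(44) + 0.013(52000) − 2.24(35) = 60 − 234.96 + 676 − 78.4 = 422.64.
∂Q/∂P = −5.34, so E_p = (−5.34)·(44/422.64) ≈ -0.556.
|E_p| < 1: demand is inelastic.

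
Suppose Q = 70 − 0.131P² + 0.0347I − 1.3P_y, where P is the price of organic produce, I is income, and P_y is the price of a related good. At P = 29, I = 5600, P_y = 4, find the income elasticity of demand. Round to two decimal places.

First evaluate Q: 70 − 0.131(29)² + 0.0347(5600) − 1.3(4) = 70 − 110.171 + 194.32 − 5.2 = 148.949.
∂Q/∂I = +0.0347, so E_I = 0.0347·(5600/148.949) ≈ 1.30.
E_I > 1: normal good (luxury).

1.30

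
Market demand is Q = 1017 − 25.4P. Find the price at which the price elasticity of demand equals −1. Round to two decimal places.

20.02

For linear demand Q = a − bP, E = −bP/(a − bP). |E| = 1 ⇒ bP = a − bP ⇒ P = a/(2b).
P = 1017/(2·25.4) ≈ 20.02.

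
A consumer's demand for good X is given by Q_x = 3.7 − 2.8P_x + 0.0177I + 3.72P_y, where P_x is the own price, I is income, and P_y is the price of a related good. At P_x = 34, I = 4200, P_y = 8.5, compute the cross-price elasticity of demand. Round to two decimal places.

2.19

Q_x = 3.7 − 2.8(34) + 0.0177(4200) + 3.72(8.5) = 3.7 − 95.2 + 74.34 + 31.62 = 14.46.
∂Q_x/∂P_y = +3.72, so E_xy = 3.72·(8.5/14.46) ≈ 2.19.
E_xy > 0: the goods are substitutes.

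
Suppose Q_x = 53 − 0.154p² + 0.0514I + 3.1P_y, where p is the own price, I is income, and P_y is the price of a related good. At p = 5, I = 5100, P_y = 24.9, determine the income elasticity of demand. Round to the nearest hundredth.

0.67

At the given point, Q_x = 53 − 0.154(5)² + 0.0514(5100) + 3.1(24.9) = 53 − 3.85 + 262.14 + 77.19 = 388.48.
∂Q_x/∂I = +0.0514, so E_I = 0.0514·(5100/388.48) ≈ 0.67.
E_I ∈ (0,1): normal good (necessity).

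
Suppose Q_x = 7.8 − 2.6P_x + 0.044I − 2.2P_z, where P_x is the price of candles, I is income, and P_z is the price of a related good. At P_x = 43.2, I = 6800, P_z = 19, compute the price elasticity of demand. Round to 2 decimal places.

First evaluate Q_x: 7.8 − 2.6(43.2) + 0.044(6800) − 2.2(19) = 7.8 − 112.32 + 299.2 − 41.8 = 152.88.
∂Q_x/∂P_x = −2.6, so E_p = (−2.6)·(43.2/152.88) ≈ -0.73.
|E_p| < 1: demand is inelastic.

-0.73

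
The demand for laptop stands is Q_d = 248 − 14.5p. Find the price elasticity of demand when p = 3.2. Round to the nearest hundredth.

-0.23

At p = 3.2, Q_d = 201.6.
dQ_d/dp = −14.5.
Point elasticity E = (dQ_d/dp)·(p/Q_d) = -14.5 × 3.2/201.6 ≈ -0.23.
|E| < 1, so demand is inelastic at this price.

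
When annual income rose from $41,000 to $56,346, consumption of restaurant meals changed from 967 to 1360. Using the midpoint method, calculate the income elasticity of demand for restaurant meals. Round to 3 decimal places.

1.071

%ΔQ = (1360 − 967)/[(967+1360)/2] = 393/1163.5 ≈ 0.3378.
%ΔM = (56,346 − 41,000)/[(41,000+56,346)/2] = 15346/48673 ≈ 0.3153.
E_I = %ΔQ/%ΔM ≈ 1.071.
E_I > 1: normal good (luxury).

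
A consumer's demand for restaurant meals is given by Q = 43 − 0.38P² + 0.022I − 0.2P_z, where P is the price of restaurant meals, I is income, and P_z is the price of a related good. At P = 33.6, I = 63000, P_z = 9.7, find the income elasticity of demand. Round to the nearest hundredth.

Q = 43 − 0.38(33.6)² + 0.022(63000) − 0.2(9.7) = 43 − 429.0048 + 1386 − 1.94 = 998.0552.
∂Q/∂I = +0.022, so E_I = 0.022·(63000/998.0552) ≈ 1.39.
E_I > 1: normal good (luxury).

1.39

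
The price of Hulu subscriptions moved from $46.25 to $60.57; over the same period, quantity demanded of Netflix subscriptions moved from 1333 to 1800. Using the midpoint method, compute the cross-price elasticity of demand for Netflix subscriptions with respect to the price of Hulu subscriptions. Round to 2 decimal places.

1.11

%ΔQ_x = (1800 − 1333)/[(1333+1800)/2] = 467/1566.5 ≈ 0.2981.
%ΔP_y = (60.57 − 46.25)/[(46.25+60.57)/2] ≈ 0.2681.
E_xy = 0.2981/0.2681 ≈ 1.11.
E_xy > 0, so Netflix subscriptions and Hulu subscriptions are substitutes.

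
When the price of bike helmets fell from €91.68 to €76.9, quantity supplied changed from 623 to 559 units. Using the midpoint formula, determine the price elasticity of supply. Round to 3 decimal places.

%Δq = (559 − 623)/[(623 + 559)/2] = -64/591 ≈ -0.1083.
%ΔP = (76.9 − 91.68)/[(91.68 + 76.9)/2] = -14.78/84.29 ≈ -0.1753.
Arc elasticity E = %Δq/%ΔP ≈ -0.1083/-0.1753 ≈ 0.618.
|E| < 1: supply is inelastic over this range.

0.618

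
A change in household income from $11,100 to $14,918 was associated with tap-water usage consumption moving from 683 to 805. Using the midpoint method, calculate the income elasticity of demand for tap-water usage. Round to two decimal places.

0.56

%ΔQ = (805 − 683)/[(683+805)/2] = 122/744 ≈ 0.1640.
%ΔY = (14,918 − 11,100)/[(11,100+14,918)/2] = 3818/13009 ≈ 0.2935.
E_I = %ΔQ/%ΔY ≈ 0.56.
E_I ∈ (0,1): normal good (necessity).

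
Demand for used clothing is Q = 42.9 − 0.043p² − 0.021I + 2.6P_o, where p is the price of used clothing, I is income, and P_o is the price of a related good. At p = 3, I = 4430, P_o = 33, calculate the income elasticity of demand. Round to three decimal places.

Substituting, Q = 42.9 − 0.043(3)² − 0.021(4430) + 2.6(33) = 42.9 − 0.387 − 93.03 + 85.8 = 35.283.
∂Q/∂I = −0.021, so E_I = -0.021·(4430/35.283) ≈ -2.637.
E_I < 0: inferior good.

-2.637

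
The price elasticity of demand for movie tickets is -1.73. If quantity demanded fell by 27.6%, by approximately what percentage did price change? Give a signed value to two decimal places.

15.95

%ΔQ ≈ E × %ΔP ⇒ %ΔP = %ΔQ / E = (-27.6%)/(-1.73) ≈ 15.95%.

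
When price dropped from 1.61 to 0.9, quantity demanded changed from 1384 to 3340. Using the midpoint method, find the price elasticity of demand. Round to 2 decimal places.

-1.46

%ΔQ = (3340 − 1384)/[(1384 + 3340)/2] = 1956/2362 ≈ 0.8281.
%ΔP = (0.9 − 1.61)/[(1.61 + 0.9)/2] = -0.71/1.255 ≈ -0.5657.
Arc elasticity E = %ΔQ/%ΔP ≈ 0.8281/-0.5657 ≈ -1.46.
|E| > 1: demand is elastic over this range.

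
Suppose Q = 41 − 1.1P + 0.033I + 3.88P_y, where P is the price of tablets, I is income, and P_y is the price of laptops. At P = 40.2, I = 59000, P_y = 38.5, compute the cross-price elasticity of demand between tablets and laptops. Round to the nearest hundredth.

0.07

Evaluating quantity at (P, I, P_y) gives Q = 41 − 1.1(40.2) + 0.033(59000) + 3.88(38.5) = 41 − 44.22 + 1947 + 149.38 = 2093.16.
∂Q/∂P_y = +3.88, so E_xy = 3.88·(38.5/2093.16) ≈ 0.07.
E_xy > 0: the goods are substitutes.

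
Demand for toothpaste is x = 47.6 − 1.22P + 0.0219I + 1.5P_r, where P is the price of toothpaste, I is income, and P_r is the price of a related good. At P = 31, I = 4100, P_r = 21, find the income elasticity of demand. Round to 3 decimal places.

0.685

First evaluate x: 47.6 − 1.22(31) + 0.0219(4100) + 1.5(21) = 47.6 − 37.82 + 89.79 + 31.5 = 131.07.
∂x/∂I = +0.0219, so E_I = 0.0219·(4100/131.07) ≈ 0.685.
E_I ∈ (0,1): normal good (necessity).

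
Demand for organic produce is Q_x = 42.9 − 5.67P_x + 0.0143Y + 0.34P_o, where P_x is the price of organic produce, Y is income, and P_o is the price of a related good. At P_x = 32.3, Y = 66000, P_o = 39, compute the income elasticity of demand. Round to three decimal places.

At the given point, Q_x = 42.9 − 5.67(32.3) + 0.0143(66000) + 0.34(39) = 42.9 − 183.141 + 943.8 + 13.26 = 816.819.
∂Q_x/∂Y = +0.0143, so E_I = 0.0143·(66000/816.819) ≈ 1.155.
E_I > 1: normal good (luxury).

1.155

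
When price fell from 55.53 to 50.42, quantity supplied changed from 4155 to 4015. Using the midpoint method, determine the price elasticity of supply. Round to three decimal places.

0.355

%ΔQ = (4015 − 4155)/[(4155 + 4015)/2] = -140/4085 ≈ -0.0343.
%ΔP = (50.42 − 55.53)/[(55.53 + 50.42)/2] = -5.11/52.975 ≈ -0.0965.
Arc elasticity E = %ΔQ/%ΔP ≈ -0.0343/-0.0965 ≈ 0.355.
|E| < 1: supply is inelastic over this range.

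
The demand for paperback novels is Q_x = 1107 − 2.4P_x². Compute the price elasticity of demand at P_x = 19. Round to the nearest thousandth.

-7.202

At P_x = 19, Q_x = 240.6.
dQ_x/dP_x = −2·2.4·P_x = −91.2.
Point elasticity E = (dQ_x/dP_x)·(P_x/Q_x) = -91.2 × 19/240.6 ≈ -7.202.
|E| > 1, so demand is elastic at this price.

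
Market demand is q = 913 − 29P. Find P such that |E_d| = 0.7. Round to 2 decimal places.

Set −bP/(a − bP) = −0.7 ⇒ bP = 0.7(a − bP) ⇒ bP(1+0.7) = 0.7·a.
P = 0.7·913/(29·1.7) ≈ 12.96.

12.96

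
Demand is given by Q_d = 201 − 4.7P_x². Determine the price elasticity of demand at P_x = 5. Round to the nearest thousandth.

-2.814

At P_x = 5, Q_d = 83.5.
dQ_d/dP_x = −2·4.7·P_x = −47.
Point elasticity E = (dQ_d/dP_x)·(P_x/Q_d) = -47 × 5/83.5 ≈ -2.814.
|E| > 1, so demand is elastic at this price.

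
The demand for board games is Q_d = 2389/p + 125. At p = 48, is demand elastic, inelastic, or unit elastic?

At p = 48, Q_d = 174.7708.
dQ_d/dp = −2389/p² = −1.0369.
Point elasticity E = (dQ_d/dp)·(p/Q_d) = -1.0369 × 48/174.7708 ≈ -0.285.
|E| ≈ 0.285 < 1, so demand is inelastic.

inelastic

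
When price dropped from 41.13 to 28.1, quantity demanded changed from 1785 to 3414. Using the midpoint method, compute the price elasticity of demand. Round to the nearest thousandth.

-1.665

%Δq = (3414 − 1785)/[(1785 + 3414)/2] = 1629/2599.5 ≈ 0.6267.
%Δp = (28.1 − 41.13)/[(41.13 + 28.1)/2] = -13.03/34.615 ≈ -0.3764.
Arc elasticity E = %Δq/%Δp ≈ 0.6267/-0.3764 ≈ -1.665.
|E| > 1: demand is elastic over this range.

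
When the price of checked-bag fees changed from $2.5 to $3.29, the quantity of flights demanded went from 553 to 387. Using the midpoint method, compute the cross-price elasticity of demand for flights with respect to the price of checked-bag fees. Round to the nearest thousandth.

%ΔQ_x = (387 − 553)/[(553+387)/2] = -166/470 ≈ -0.3532.
%ΔP_y = (3.29 − 2.5)/[(2.5+3.29)/2] ≈ 0.2729.
E_xy = -0.3532/0.2729 ≈ -1.294.
E_xy < 0, so flights and checked-bag fees are complements.

-1.294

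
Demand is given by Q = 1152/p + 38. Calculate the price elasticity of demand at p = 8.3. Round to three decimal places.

-0.785

At p = 8.3, Q = 176.7952.
dQ/dp = −1152/p² = −16.7223.
Point elasticity E = (dQ/dp)·(p/Q) = -16.7223 × 8.3/176.7952 ≈ -0.785.
|E| < 1, so demand is inelastic at this price.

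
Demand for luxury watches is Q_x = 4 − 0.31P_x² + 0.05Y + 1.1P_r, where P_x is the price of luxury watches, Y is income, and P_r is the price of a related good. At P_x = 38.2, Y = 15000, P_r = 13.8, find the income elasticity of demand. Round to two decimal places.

2.37

First evaluate Q_x: 4 − 0.31(38.2)² + 0.05(15000) + 1.1(13.8) = 4 − 452.3644 + 750 + 15.18 = 316.8156.
∂Q_x/∂Y = +0.05, so E_I = 0.05·(15000/316.8156) ≈ 2.37.
E_I > 1: normal good (luxury).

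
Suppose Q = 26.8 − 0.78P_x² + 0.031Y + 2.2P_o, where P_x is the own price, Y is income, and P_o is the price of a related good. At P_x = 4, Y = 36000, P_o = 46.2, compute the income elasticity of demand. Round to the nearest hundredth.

0.91

Evaluating quantity at (P_x, Y, P_o) gives Q = 26.8 − 0.78(4)² + 0.031(36000) + 2.2(46.2) = 26.8 − 12.48 + 1116 + 101.64 = 1231.96.
∂Q/∂Y = +0.031, so E_I = 0.031·(36000/1231.96) ≈ 0.91.
E_I ∈ (0,1): normal good (necessity).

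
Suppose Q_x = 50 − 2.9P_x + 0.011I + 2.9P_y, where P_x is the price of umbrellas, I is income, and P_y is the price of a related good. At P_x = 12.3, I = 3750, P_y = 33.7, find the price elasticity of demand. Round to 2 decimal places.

Q_x = 50 − 2.9(12.3) + 0.011(3750) + 2.9(33.7) = 50 − 35.67 + 41.25 + 97.73 = 153.31.
∂Q_x/∂P_x = −2.9, so E_p = (−2.9)·(12.3/153.31) ≈ -0.23.
|E_p| < 1: demand is inelastic.

-0.23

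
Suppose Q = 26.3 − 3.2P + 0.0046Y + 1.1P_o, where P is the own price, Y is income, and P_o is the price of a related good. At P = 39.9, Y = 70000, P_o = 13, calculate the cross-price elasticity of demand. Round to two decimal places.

Q = 26.3 − 3.2(39.9) + 0.0046(70000) + 1.1(13) = 26.3 − 127.68 + 322 + 14.3 = 234.92.
∂Q/∂P_o = +1.1, so E_xy = 1.1·(13/234.92) ≈ 0.06.
E_xy > 0: the goods are substitutes.

0.06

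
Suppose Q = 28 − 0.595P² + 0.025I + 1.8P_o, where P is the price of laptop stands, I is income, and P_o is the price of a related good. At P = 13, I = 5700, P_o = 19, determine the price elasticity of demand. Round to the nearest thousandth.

Evaluating quantity at (P, I, P_o) gives Q = 28 − 0.595(13)² + 0.025(5700) + 1.8(19) = 28 − 100.555 + 142.5 + 34.2 = 104.145.
∂Q/∂P = −2·0.595·P = -15.47, so E_p = -15.47·(13/104.145) ≈ -1.931.
|E_p| > 1: demand is elastic.

-1.931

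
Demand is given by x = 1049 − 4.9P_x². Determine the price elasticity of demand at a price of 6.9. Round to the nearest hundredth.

At P_x = 6.9, x = 815.711.
dx/dP_x = −2·4.9·P_x = −67.62.
Point elasticity E = (dx/dP_x)·(P_x/x) = -67.62 × 6.9/815.711 ≈ -0.57.
|E| < 1, so demand is inelastic at this price.

-0.57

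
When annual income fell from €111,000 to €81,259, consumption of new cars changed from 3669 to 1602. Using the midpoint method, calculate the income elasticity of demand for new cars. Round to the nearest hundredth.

%ΔQ = (1602 − 3669)/[(3669+1602)/2] = -2067/2635.5 ≈ -0.7843.
%ΔI = (81,259 − 111,000)/[(111,000+81,259)/2] = -29741/96129.5 ≈ -0.3094.
E_I = %ΔQ/%ΔI ≈ 2.54.
E_I > 1: normal good (luxury).

2.54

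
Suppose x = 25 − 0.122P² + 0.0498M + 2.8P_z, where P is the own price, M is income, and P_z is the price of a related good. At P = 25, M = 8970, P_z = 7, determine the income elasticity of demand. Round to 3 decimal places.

1.076

Substituting, x = 25 − 0.122(25)² + 0.0498(8970) + 2.8(7) = 25 − 76.25 + 446.706 + 19.6 = 415.056.
∂x/∂M = +0.0498, so E_I = 0.0498·(8970/415.056) ≈ 1.076.
E_I > 1: normal good (luxury).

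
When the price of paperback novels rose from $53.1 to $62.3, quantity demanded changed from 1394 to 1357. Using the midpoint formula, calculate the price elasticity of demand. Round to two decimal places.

%Δq = (1357 − 1394)/[(1394 + 1357)/2] = -37/1375.5 ≈ -0.0269.
%Δp = (62.3 − 53.1)/[(53.1 + 62.3)/2] = 9.2/57.7 ≈ 0.1594.
Arc elasticity E = %Δq/%Δp ≈ -0.0269/0.1594 ≈ -0.17.
|E| < 1: demand is inelastic over this range.

-0.17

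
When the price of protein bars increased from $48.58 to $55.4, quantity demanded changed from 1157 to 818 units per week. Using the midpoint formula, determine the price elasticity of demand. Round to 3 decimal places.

-2.617

%ΔQ = (818 − 1157)/[(1157 + 818)/2] = -339/987.5 ≈ -0.3433.
%Δp = (55.4 − 48.58)/[(48.58 + 55.4)/2] = 6.82/51.99 ≈ 0.1312.
Arc elasticity E = %ΔQ/%Δp ≈ -0.3433/0.1312 ≈ -2.617.
|E| > 1: demand is elastic over this range.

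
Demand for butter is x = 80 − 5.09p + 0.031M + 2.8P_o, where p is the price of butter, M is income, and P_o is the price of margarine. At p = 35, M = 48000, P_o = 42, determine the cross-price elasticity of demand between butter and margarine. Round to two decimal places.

0.08

At the given point, x = 80 − 5.09(35) + 0.031(48000) + 2.8(42) = 80 − 178.15 + 1488 + 117.6 = 1507.45.
∂x/∂P_o = +2.8, so E_xy = 2.8·(42/1507.45) ≈ 0.08.
E_xy > 0: the goods are substitutes.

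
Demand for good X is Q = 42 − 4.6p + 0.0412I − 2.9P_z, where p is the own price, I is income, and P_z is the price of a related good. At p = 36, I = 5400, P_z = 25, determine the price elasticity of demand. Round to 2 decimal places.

Substituting, Q = 42 − 4.6(36) + 0.0412(5400) − 2.9(25) = 42 − 165.6 + 222.48 − 72.5 = 26.38.
∂Q/∂p = −4.6, so E_p = (−4.6)·(36/26.38) ≈ -6.28.
|E_p| > 1: demand is elastic.

-6.28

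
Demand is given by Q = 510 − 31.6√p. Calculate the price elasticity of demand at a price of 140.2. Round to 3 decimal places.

At p = 140.2, Q = 135.8368.
dQ/dp = −31.6/(2√p) = −31.6/(2·11.8406).
Point elasticity E = (dQ/dp)·(p/Q) = -1.3344 × 140.2/135.8368 ≈ -1.377.
|E| > 1, so demand is elastic at this price.

-1.377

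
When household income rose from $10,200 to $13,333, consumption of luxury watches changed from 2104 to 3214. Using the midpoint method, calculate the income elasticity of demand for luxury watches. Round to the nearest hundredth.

1.57

%ΔQ = (3214 − 2104)/[(2104+3214)/2] = 1110/2659 ≈ 0.4175.
%ΔY = (13,333 − 10,200)/[(10,200+13,333)/2] = 3133/11766.5 ≈ 0.2663.
E_I = %ΔQ/%ΔY ≈ 1.57.
E_I > 1: normal good (luxury).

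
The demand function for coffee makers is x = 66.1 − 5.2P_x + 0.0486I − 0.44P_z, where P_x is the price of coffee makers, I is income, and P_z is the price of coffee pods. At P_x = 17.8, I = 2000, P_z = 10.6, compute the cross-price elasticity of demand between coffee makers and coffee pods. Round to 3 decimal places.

-0.071

Substituting, x = 66.1 − 5.2(17.8) + 0.0486(2000) − 0.44(10.6) = 66.1 − 92.56 + 97.2 − 4.664 = 66.076.
∂x/∂P_z = −0.44, so E_xy = -0.44·(10.6/66.076) ≈ -0.071.
E_xy < 0: the goods are complements.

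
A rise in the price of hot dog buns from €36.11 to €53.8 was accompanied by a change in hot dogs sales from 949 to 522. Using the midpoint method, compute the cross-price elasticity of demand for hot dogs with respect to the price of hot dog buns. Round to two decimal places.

-1.48

%ΔQ_x = (522 − 949)/[(949+522)/2] = -427/735.5 ≈ -0.5806.
%ΔP_y = (53.8 − 36.11)/[(36.11+53.8)/2] ≈ 0.3935.
E_xy = -0.5806/0.3935 ≈ -1.48.
E_xy < 0, so hot dogs and hot dog buns are complements.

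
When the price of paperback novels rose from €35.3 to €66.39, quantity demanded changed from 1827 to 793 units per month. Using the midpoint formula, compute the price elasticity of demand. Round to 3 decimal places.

%Δq = (793 − 1827)/[(1827 + 793)/2] = -1034/1310 ≈ -0.7893.
%ΔP = (66.39 − 35.3)/[(35.3 + 66.39)/2] = 31.09/50.845 ≈ 0.6115.
Arc elasticity E = %Δq/%ΔP ≈ -0.7893/0.6115 ≈ -1.291.
|E| > 1: demand is elastic over this range.

-1.291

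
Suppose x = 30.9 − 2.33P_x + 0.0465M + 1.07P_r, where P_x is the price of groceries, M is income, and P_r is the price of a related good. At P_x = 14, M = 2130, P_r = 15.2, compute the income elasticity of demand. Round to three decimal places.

At the given point, x = 30.9 − 2.33(14) + 0.0465(2130) + 1.07(15.2) = 30.9 − 32.62 + 99.045 + 16.264 = 113.589.
∂x/∂M = +0.0465, so E_I = 0.0465·(2130/113.589) ≈ 0.872.
E_I ∈ (0,1): normal good (necessity).

0.872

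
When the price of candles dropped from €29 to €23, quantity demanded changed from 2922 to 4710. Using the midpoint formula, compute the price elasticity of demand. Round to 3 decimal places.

-2.030

%ΔQ = (4710 − 2922)/[(2922 + 4710)/2] = 1788/3816 ≈ 0.4686.
%ΔP = (23 − 29)/[(29 + 23)/2] = -6/26 ≈ -0.2308.
Arc elasticity E = %ΔQ/%ΔP ≈ 0.4686/-0.2308 ≈ -2.030.
|E| > 1: demand is elastic over this range.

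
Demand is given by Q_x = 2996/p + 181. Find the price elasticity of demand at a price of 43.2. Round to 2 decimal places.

At p = 43.2, Q_x = 250.3519.
dQ_x/dp = −2996/p² = −1.6054.
Point elasticity E = (dQ_x/dp)·(p/Q_x) = -1.6054 × 43.2/250.3519 ≈ -0.28.
|E| < 1, so demand is inelastic at this price.

-0.28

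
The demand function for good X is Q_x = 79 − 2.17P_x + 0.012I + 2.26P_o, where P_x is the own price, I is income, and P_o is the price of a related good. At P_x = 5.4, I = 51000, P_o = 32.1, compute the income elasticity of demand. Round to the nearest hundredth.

First evaluate Q_x: 79 − 2.17(5.4) + 0.012(51000) + 2.26(32.1) = 79 − 11.718 + 612 + 72.546 = 751.828.
∂Q_x/∂I = +0.012, so E_I = 0.012·(51000/751.828) ≈ 0.81.
E_I ∈ (0,1): normal good (necessity).

0.81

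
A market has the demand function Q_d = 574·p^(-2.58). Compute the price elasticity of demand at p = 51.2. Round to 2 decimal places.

-2.58

For a Cobb–Douglas (constant-elasticity) form Q_d = A·p^α·…, the elasticity with respect to p equals the exponent α at every point.
Here the exponent on p is -2.58, so the price elasticity of demand is -2.58.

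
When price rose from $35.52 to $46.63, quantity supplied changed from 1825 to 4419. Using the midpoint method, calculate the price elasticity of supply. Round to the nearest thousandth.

%ΔQ = (4419 − 1825)/[(1825 + 4419)/2] = 2594/3122 ≈ 0.8309.
%ΔP = (46.63 − 35.52)/[(35.52 + 46.63)/2] = 11.11/41.075 ≈ 0.2705.
Arc elasticity E = %ΔQ/%ΔP ≈ 0.8309/0.2705 ≈ 3.072.
|E| > 1: supply is elastic over this range.

3.072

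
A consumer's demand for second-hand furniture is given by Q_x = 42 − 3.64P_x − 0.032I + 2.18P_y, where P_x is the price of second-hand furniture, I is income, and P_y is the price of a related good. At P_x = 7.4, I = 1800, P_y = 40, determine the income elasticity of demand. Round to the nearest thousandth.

First evaluate Q_x: 42 − 3.64(7.4) − 0.032(1800) + 2.18(40) = 42 − 26.936 − 57.6 + 87.2 = 44.664.
∂Q_x/∂I = −0.032, so E_I = -0.032·(1800/44.664) ≈ -1.290.
E_I < 0: inferior good.

-1.290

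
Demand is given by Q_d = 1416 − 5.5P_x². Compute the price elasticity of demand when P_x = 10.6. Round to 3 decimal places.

-1.549

At P_x = 10.6, Q_d = 798.02.
dQ_d/dP_x = −2·5.5·P_x = −116.6.
Point elasticity E = (dQ_d/dP_x)·(P_x/Q_d) = -116.6 × 10.6/798.02 ≈ -1.549.
|E| > 1, so demand is elastic at this price.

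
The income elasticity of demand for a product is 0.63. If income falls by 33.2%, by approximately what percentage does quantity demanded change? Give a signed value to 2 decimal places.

%ΔQ ≈ E × %ΔI = (0.63) × (-33.2%) ≈ -20.92%.

-20.92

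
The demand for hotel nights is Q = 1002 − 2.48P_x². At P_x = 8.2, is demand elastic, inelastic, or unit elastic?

inelastic

At P_x = 8.2, Q = 835.2448.
dQ/dP_x = −2·2.48·P_x = −40.672.
Point elasticity E = (dQ/dP_x)·(P_x/Q) = -40.672 × 8.2/835.2448 ≈ -0.399.
|E| ≈ 0.399 < 1, so demand is inelastic.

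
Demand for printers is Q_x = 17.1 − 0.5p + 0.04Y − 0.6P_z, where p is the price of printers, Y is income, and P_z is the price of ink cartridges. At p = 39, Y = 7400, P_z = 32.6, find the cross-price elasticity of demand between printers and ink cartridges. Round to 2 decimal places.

Substituting, Q_x = 17.1 − 0.5(39) + 0.04(7400) − 0.6(32.6) = 17.1 − 19.5 + 296 − 19.56 = 274.04.
∂Q_x/∂P_z = −0.6, so E_xy = -0.6·(32.6/274.04) ≈ -0.07.
E_xy < 0: the goods are complements.

-0.07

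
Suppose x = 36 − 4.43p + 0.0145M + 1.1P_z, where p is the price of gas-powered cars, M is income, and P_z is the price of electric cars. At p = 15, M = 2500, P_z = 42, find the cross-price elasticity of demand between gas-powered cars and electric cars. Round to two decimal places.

0.89

At the given point, x = 36 − 4.43(15) + 0.0145(2500) + 1.1(42) = 36 − 66.45 + 36.25 + 46.2 = 52.
∂x/∂P_z = +1.1, so E_xy = 1.1·(42/52) ≈ 0.89.
E_xy > 0: the goods are substitutes.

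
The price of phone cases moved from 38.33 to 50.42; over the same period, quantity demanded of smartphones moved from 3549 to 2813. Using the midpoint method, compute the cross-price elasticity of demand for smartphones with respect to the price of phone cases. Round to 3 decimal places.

-0.849

%ΔQ_x = (2813 − 3549)/[(3549+2813)/2] = -736/3181 ≈ -0.2314.
%ΔP_y = (50.42 − 38.33)/[(38.33+50.42)/2] ≈ 0.2725.
E_xy = -0.2314/0.2725 ≈ -0.849.
E_xy < 0, so smartphones and phone cases are complements.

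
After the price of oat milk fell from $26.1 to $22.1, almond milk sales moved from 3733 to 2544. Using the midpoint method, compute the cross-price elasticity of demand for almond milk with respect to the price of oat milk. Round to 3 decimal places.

%ΔQ_x = (2544 − 3733)/[(3733+2544)/2] = -1189/3138.5 ≈ -0.3788.
%ΔP_y = (22.1 − 26.1)/[(26.1+22.1)/2] ≈ -0.1660.
E_xy = -0.3788/-0.1660 ≈ 2.283.
E_xy > 0, so almond milk and oat milk are substitutes.

2.283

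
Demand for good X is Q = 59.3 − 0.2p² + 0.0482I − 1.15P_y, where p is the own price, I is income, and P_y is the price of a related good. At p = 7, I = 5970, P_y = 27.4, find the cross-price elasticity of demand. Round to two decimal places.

-0.10

Evaluating quantity at (p, I, P_y) gives Q = 59.3 − 0.2(7)² + 0.0482(5970) − 1.15(27.4) = 59.3 − 9.8 + 287.754 − 31.51 = 305.744.
∂Q/∂P_y = −1.15, so E_xy = -1.15·(27.4/305.744) ≈ -0.10.
E_xy < 0: the goods are complements.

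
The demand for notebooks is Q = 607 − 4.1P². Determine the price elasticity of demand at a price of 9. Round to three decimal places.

-2.416

At P = 9, Q = 274.9.
dQ/dP = −2·4.1·P = −73.8.
Point elasticity E = (dQ/dP)·(P/Q) = -73.8 × 9/274.9 ≈ -2.416.
|E| > 1, so demand is elastic at this price.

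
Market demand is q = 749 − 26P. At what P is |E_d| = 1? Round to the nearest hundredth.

For linear demand q = a − bP, E = −bP/(a − bP). |E| = 1 ⇒ bP = a − bP ⇒ P = a/(2b).
P = 749/(2·26) ≈ 14.40.

14.40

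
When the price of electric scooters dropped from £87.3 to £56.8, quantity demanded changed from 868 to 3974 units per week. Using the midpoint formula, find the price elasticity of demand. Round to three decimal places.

%Δq = (3974 − 868)/[(868 + 3974)/2] = 3106/2421 ≈ 1.2829.
%ΔP = (56.8 − 87.3)/[(87.3 + 56.8)/2] = -30.5/72.05 ≈ -0.4233.
Arc elasticity E = %Δq/%ΔP ≈ 1.2829/-0.4233 ≈ -3.031.
|E| > 1: demand is elastic over this range.

-3.031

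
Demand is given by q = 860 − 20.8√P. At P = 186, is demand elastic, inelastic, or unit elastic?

inelastic

At P = 186, q = 576.3258.
dq/dP = −20.8/(2√P) = −20.8/(2·13.6382).
Point elasticity E = (dq/dP)·(P/q) = -0.7626 × 186/576.3258 ≈ -0.246.
|E| ≈ 0.246 < 1, so demand is inelastic.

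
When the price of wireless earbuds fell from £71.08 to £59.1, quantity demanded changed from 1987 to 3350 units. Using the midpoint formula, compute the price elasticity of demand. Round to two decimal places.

-2.78

%Δq = (3350 − 1987)/[(1987 + 3350)/2] = 1363/2668.5 ≈ 0.5108.
%ΔP = (59.1 − 71.08)/[(71.08 + 59.1)/2] = -11.98/65.09 ≈ -0.1841.
Arc elasticity E = %Δq/%ΔP ≈ 0.5108/-0.1841 ≈ -2.78.
|E| > 1: demand is elastic over this range.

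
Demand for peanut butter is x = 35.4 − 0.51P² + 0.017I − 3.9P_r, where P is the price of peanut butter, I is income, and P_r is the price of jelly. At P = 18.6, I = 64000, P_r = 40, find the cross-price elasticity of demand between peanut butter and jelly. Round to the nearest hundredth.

-0.20

Evaluating quantity at (P, I, P_r) gives x = 35.4 − 0.51(18.6)² + 0.017(64000) − 3.9(40) = 35.4 − 176.4396 + 1088 − 156 = 790.9604.
∂x/∂P_r = −3.9, so E_xy = -3.9·(40/790.9604) ≈ -0.20.
E_xy < 0: the goods are complements.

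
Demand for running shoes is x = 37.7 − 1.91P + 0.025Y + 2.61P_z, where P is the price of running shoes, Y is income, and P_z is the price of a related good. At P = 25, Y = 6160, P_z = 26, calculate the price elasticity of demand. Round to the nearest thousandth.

-0.225

Evaluating quantity at (P, Y, P_z) gives x = 37.7 − 1.91(25) + 0.025(6160) + 2.61(26) = 37.7 − 47.75 + 154 + 67.86 = 211.81.
∂x/∂P = −1.91, so E_p = (−1.91)·(25/211.81) ≈ -0.225.
|E_p| < 1: demand is inelastic.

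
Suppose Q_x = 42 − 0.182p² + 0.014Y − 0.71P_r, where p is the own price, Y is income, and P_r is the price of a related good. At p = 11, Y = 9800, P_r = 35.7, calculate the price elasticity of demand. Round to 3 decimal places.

-0.334

At the given point, Q_x = 42 − 0.182(11)² + 0.014(9800) − 0.71(35.7) = 42 − 22.022 + 137.2 − 25.347 = 131.831.
∂Q_x/∂p = −2·0.182·p = -4.004, so E_p = -4.004·(11/131.831) ≈ -0.334.
|E_p| < 1: demand is inelastic.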